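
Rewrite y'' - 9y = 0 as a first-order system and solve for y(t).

y(t) = C_1e^(-3t) + C_2e^(3t)

Let x_1 = y, x_2 = y'. Then x_1' = x_2 and x_2' = 9x_1.
A = [[0,1],[9,0]]; det(A-λI) = λ^2 - 9.
Eigenvalues λ = -3, 3 with eigenvectors (1,-3), (1,3).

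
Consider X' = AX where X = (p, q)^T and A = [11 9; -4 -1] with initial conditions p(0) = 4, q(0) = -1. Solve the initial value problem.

p(t) = 15te^(5t) + 4e^(5t), q(t) = -10te^(5t) - e^(5t)

Coefficient matrix A = [[11, 9], [-4, -1]].
Characteristic polynomial det(A - λI) = λ^2 - 10λ + 25 = 0.
Single eigenvalue λ = 5 with algebraic multiplicity 2.
Eigenvector v = (-3,2); generalized eigenvector w with (A-λI)w=v is (1,-1).
General solution: e^(5t)[c_1·v + c_2·(t·v + w)].
Applying p(0)=4, q(0)=-1 gives c_1=-3, c_2=-5.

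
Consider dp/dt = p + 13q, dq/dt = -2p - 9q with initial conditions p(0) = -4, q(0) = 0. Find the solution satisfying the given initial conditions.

p(t) = -20e^(-4t)sin(t) - 4e^(-4t)cos(t), q(t) = 8e^(-4t)sin(t)

Coefficient matrix A = [[1, 13], [-2, -9]].
Characteristic polynomial det(A - λI) = λ^2 + 8λ + 17 = 0.
Eigenvalues λ = -4 ± i (complex conjugate pair).
For λ=-4+i: an eigenvector is (2,-1) - i(-3,1) = (2 + 3i, -1 - i).
A real fundamental pair from Re and Im of e^((-4+i)t)v: X_1 = e^(-4t)(cos(t)·(2,-1) + sin(t)·(-3,1)), X_2 = e^(-4t)(sin(t)·(2,-1) - cos(t)·(-3,1)).
General solution: C_1X_1 + C_2X_2.
Applying p(0)=-4, q(0)=0 gives C_1=4, C_2=-4.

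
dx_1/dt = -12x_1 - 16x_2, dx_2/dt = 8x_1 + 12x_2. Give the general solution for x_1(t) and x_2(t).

x_1(t) = c_1e^(4t) - 2c_2e^(-4t), x_2(t) = -c_1e^(4t) + c_2e^(-4t)

Coefficient matrix A = [[-12, -16], [8, 12]].
Characteristic polynomial det(A - λI) = λ^2 - 16 = 0.
Eigenvalues λ = 4, -4.
For λ=4: (A-λI) row 1 is [-16, -16], so an eigenvector is (1, -1).
For λ=-4: (A-λI) row 1 is [-8, -16], so an eigenvector is (-2, 1).
General solution: c_1e^(4t)(1,-1) + c_2e^(-4t)(-2,1).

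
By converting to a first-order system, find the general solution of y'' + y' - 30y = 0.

y(t) = C_1e^(5t) + C_2e^(-6t)

Let x_1 = y, x_2 = y'. Then x_1' = x_2 and x_2' = 30x_1 - x_2.
A = [[0,1],[30,-1]]; det(A-λI) = λ^2 + λ - 30.
Eigenvalues λ = 5, -6 with eigenvectors (1,5), (1,-6).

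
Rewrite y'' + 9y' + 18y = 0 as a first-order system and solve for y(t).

y(t) = K_1e^(-3t) + K_2e^(-6t)

Let x_1 = y, x_2 = y'. Then x_1' = x_2 and x_2' = -18x_1 - 9x_2.
A = [[0,1],[-18,-9]]; det(A-λI) = λ^2 + 9λ + 18.
Eigenvalues λ = -3, -6 with eigenvectors (1,-3), (1,-6).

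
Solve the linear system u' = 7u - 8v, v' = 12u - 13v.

Coefficient matrix A = [[7, -8], [12, -13]].
Characteristic polynomial det(A - λI) = λ^2 + 6λ + 5 = 0.
Eigenvalues λ = -1, -5.
For λ=-1: (A-λI) row 1 is [8, -8], so an eigenvector is (1, 1).
For λ=-5: (A-λI) row 1 is [12, -8], so an eigenvector is (-2, -3).
General solution: K_1e^(-t)(1,1) + K_2e^(-5t)(-2,-3).

u(t) = K_1e^(-t) - 2K_2e^(-5t), v(t) = K_1e^(-t) - 3K_2e^(-5t)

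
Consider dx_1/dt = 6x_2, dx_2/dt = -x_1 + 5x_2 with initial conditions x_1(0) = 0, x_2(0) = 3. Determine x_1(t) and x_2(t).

Coefficient matrix A = [[0, 6], [-1, 5]].
Characteristic polynomial det(A - λI) = λ^2 - 5λ + 6 = 0.
Eigenvalues λ = 3, 2.
For λ=3: (A-λI) row 1 is [-3, 6], so an eigenvector is (2, 1).
For λ=2: (A-λI) row 1 is [-2, 6], so an eigenvector is (-3, -1).
General solution: c_1e^(3t)(2,1) + c_2e^(2t)(-3,-1).
Applying x_1(0)=0, x_2(0)=3 gives c_1=9, c_2=6.

x_1(t) = 18e^(3t) - 18e^(2t), x_2(t) = 9e^(3t) - 6e^(2t)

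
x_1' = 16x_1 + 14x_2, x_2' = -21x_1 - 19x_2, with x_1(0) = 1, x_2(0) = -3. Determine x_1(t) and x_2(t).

Coefficient matrix A = [[16, 14], [-21, -19]].
Characteristic polynomial det(A - λI) = λ^2 + 3λ - 10 = 0.
Eigenvalues λ = -5, 2.
For λ=-5: (A-λI) row 1 is [21, 14], so an eigenvector is (-2, 3).
For λ=2: (A-λI) row 1 is [14, 14], so an eigenvector is (1, -1).
General solution: K_1e^(-5t)(-2,3) + K_2e^(2t)(1,-1).
Applying x_1(0)=1, x_2(0)=-3 gives K_1=-2, K_2=-3.

x_1(t) = -3e^(2t) + 4e^(-5t), x_2(t) = 3e^(2t) - 6e^(-5t)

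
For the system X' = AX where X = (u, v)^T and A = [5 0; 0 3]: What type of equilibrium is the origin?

unstable node

A = [[5,0],[0,3]]; det(A-λI) = λ^2 - 8λ + 15.
λ = 3, 5: both positive.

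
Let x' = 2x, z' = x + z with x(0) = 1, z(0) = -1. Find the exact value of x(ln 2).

A = [[2,0],[1,1]]; eigenvalues λ = 1, 2.
Eigenvectors: (0,1) for λ=1, (-1,-1) for λ=2.
From the initial condition, c_1 = -2, c_2 = -1.
x(ln 2) = (-2)(2^1)(0) + (-1)(2^2)(-1) = 4.

4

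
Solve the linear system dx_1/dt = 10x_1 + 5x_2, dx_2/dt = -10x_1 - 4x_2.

Coefficient matrix A = [[10, 5], [-10, -4]].
Characteristic polynomial det(A - λI) = λ^2 - 6λ + 10 = 0.
Eigenvalues λ = 3 ± i (complex conjugate pair).
For λ=3+i: an eigenvector is (-1,1) - i(-2,3) = (-1 + 2i, 1 - 3i).
A real fundamental pair from Re and Im of e^((3+i)t)v: X_1 = e^(3t)(cos(t)·(-1,1) + sin(t)·(-2,3)), X_2 = e^(3t)(sin(t)·(-1,1) - cos(t)·(-2,3)).
General solution: K_1X_1 + K_2X_2.

x_1(t) = -2K_1e^(3t)sin(t) - K_1e^(3t)cos(t) - K_2e^(3t)sin(t) + 2K_2e^(3t)cos(t), x_2(t) = 3K_1e^(3t)sin(t) + K_1e^(3t)cos(t) + K_2e^(3t)sin(t) - 3K_2e^(3t)cos(t)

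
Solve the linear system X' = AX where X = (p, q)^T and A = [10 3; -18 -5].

Coefficient matrix A = [[10, 3], [-18, -5]].
Characteristic polynomial det(A - λI) = λ^2 - 5λ + 4 = 0.
Eigenvalues λ = 4, 1.
For λ=4: (A-λI) row 1 is [6, 3], so an eigenvector is (1, -2).
For λ=1: (A-λI) row 1 is [9, 3], so an eigenvector is (1, -3).
General solution: C_1e^(4t)(1,-2) + C_2e^(t)(1,-3).

p(t) = C_1e^(4t) + C_2e^(t), q(t) = -2C_1e^(4t) - 3C_2e^(t)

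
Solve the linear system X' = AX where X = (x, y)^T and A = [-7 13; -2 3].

x(t) = 2C_1e^(-2t)sin(t) - 3C_1e^(-2t)cos(t) - 3C_2e^(-2t)sin(t) - 2C_2e^(-2t)cos(t), y(t) = C_1e^(-2t)sin(t) - C_1e^(-2t)cos(t) - C_2e^(-2t)sin(t) - C_2e^(-2t)cos(t)

Coefficient matrix A = [[-7, 13], [-2, 3]].
Characteristic polynomial det(A - λI) = λ^2 + 4λ + 5 = 0.
Eigenvalues λ = -2 ± i (complex conjugate pair).
For λ=-2+i: an eigenvector is (-3,-1) - i(2,1) = (-3 - 2i, -1 - i).
A real fundamental pair from Re and Im of e^((-2+i)t)v: X_1 = e^(-2t)(cos(t)·(-3,-1) + sin(t)·(2,1)), X_2 = e^(-2t)(sin(t)·(-3,-1) - cos(t)·(2,1)).
General solution: C_1X_1 + C_2X_2.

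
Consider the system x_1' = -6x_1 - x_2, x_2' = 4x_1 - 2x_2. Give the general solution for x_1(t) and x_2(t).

x_1(t) = -c_1e^(-4t) - c_2te^(-4t) + c_2e^(-4t), x_2(t) = 2c_1e^(-4t) + 2c_2te^(-4t) - c_2e^(-4t)

Coefficient matrix A = [[-6, -1], [4, -2]].
Characteristic polynomial det(A - λI) = λ^2 + 8λ + 16 = 0.
Single eigenvalue λ = -4 with algebraic multiplicity 2.
Eigenvector v = (-1,2); generalized eigenvector w with (A-λI)w=v is (1,-1).
General solution: e^(-4t)[c_1·v + c_2·(t·v + w)].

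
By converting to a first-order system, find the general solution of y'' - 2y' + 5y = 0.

Let x_1 = y, x_2 = y'. Then x_1' = x_2 and x_2' = -5x_1 + 2x_2.
A = [[0,1],[-5,2]]; det(A-λI) = λ^2 - 2λ + 5.
Eigenvalues λ = 1 ± 2i.

y(t) = K_1e^(t)cos(2t) + K_2e^(t)sin(2t)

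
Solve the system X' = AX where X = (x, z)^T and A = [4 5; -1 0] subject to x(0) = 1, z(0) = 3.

Coefficient matrix A = [[4, 5], [-1, 0]].
Characteristic polynomial det(A - λI) = λ^2 - 4λ + 5 = 0.
Eigenvalues λ = 2 ± i (complex conjugate pair).
For λ=2+i: an eigenvector is (2,-1) - i(-1,0) = (2 + i, -1).
A real fundamental pair from Re and Im of e^((2+i)t)v: X_1 = e^(2t)(cos(t)·(2,-1) + sin(t)·(-1,0)), X_2 = e^(2t)(sin(t)·(2,-1) - cos(t)·(-1,0)).
General solution: C_1X_1 + C_2X_2.
Applying x(0)=1, z(0)=3 gives C_1=-3, C_2=7.

x(t) = 17e^(2t)sin(t) + e^(2t)cos(t), z(t) = -7e^(2t)sin(t) + 3e^(2t)cos(t)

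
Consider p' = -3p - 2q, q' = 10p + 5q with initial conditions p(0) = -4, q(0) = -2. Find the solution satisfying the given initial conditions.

Coefficient matrix A = [[-3, -2], [10, 5]].
Characteristic polynomial det(A - λI) = λ^2 - 2λ + 5 = 0.
Eigenvalues λ = 1 ± 2i (complex conjugate pair).
For λ=1+2i: an eigenvector is (0,1) - i(-1,2) = (0 + i, 1 - 2i).
A real fundamental pair from Re and Im of e^((1+2i)t)v: X_1 = e^(t)(cos(2t)·(0,1) + sin(2t)·(-1,2)), X_2 = e^(t)(sin(2t)·(0,1) - cos(2t)·(-1,2)).
General solution: C_1X_1 + C_2X_2.
Applying p(0)=-4, q(0)=-2 gives C_1=-10, C_2=-4.

p(t) = 10e^(t)sin(2t) - 4e^(t)cos(2t), q(t) = -24e^(t)sin(2t) - 2e^(t)cos(2t)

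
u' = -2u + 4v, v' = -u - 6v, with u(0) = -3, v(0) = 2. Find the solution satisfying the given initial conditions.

Coefficient matrix A = [[-2, 4], [-1, -6]].
Characteristic polynomial det(A - λI) = λ^2 + 8λ + 16 = 0.
Single eigenvalue λ = -4 with algebraic multiplicity 2.
Eigenvector v = (2,-1); generalized eigenvector w with (A-λI)w=v is (-3,2).
General solution: e^(-4t)[K_1·v + K_2·(t·v + w)].
Applying u(0)=-3, v(0)=2 gives K_1=0, K_2=1.

u(t) = 2te^(-4t) - 3e^(-4t), v(t) = -te^(-4t) + 2e^(-4t)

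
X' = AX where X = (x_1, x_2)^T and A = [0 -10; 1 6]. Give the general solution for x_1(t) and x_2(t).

Coefficient matrix A = [[0, -10], [1, 6]].
Characteristic polynomial det(A - λI) = λ^2 - 6λ + 10 = 0.
Eigenvalues λ = 3 ± i (complex conjugate pair).
For λ=3+i: an eigenvector is (3,-1) - i(1,0) = (3 - i, -1).
A real fundamental pair from Re and Im of e^((3+i)t)v: X_1 = e^(3t)(cos(t)·(3,-1) + sin(t)·(1,0)), X_2 = e^(3t)(sin(t)·(3,-1) - cos(t)·(1,0)).
General solution: C_1X_1 + C_2X_2.

x_1(t) = C_1e^(3t)sin(t) + 3C_1e^(3t)cos(t) + 3C_2e^(3t)sin(t) - C_2e^(3t)cos(t), x_2(t) = -C_1e^(3t)cos(t) - C_2e^(3t)sin(t)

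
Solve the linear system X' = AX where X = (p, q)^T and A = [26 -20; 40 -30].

p(t) = -2K_1e^(-2t)sin(4t) - K_1e^(-2t)cos(4t) - K_2e^(-2t)sin(4t) + 2K_2e^(-2t)cos(4t), q(t) = -3K_1e^(-2t)sin(4t) - K_1e^(-2t)cos(4t) - K_2e^(-2t)sin(4t) + 3K_2e^(-2t)cos(4t)

Coefficient matrix A = [[26, -20], [40, -30]].
Characteristic polynomial det(A - λI) = λ^2 + 4λ + 20 = 0.
Eigenvalues λ = -2 ± 4i (complex conjugate pair).
For λ=-2+4i: an eigenvector is (-1,-1) - i(-2,-3) = (-1 + 2i, -1 + 3i).
A real fundamental pair from Re and Im of e^((-2+4i)t)v: X_1 = e^(-2t)(cos(4t)·(-1,-1) + sin(4t)·(-2,-3)), X_2 = e^(-2t)(sin(4t)·(-1,-1) - cos(4t)·(-2,-3)).
General solution: K_1X_1 + K_2X_2.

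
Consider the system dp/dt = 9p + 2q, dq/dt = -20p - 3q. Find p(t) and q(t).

Coefficient matrix A = [[9, 2], [-20, -3]].
Characteristic polynomial det(A - λI) = λ^2 - 6λ + 13 = 0.
Eigenvalues λ = 3 ± 2i (complex conjugate pair).
For λ=3+2i: an eigenvector is (1,-3) - i(0,-1) = (1, -3 + i).
A real fundamental pair from Re and Im of e^((3+2i)t)v: X_1 = e^(3t)(cos(2t)·(1,-3) + sin(2t)·(0,-1)), X_2 = e^(3t)(sin(2t)·(1,-3) - cos(2t)·(0,-1)).
General solution: C_1X_1 + C_2X_2.

p(t) = C_1e^(3t)cos(2t) + C_2e^(3t)sin(2t), q(t) = -C_1e^(3t)sin(2t) - 3C_1e^(3t)cos(2t) - 3C_2e^(3t)sin(2t) + C_2e^(3t)cos(2t)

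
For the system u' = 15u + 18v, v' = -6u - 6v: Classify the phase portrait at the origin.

A = [[15,18],[-6,-6]]; det(A-λI) = λ^2 - 9λ + 18.
λ = 6, 3: both positive.

unstable node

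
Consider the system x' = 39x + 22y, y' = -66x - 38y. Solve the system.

Coefficient matrix A = [[39, 22], [-66, -38]].
Characteristic polynomial det(A - λI) = λ^2 - λ - 30 = 0.
Eigenvalues λ = -5, 6.
For λ=-5: (A-λI) row 1 is [44, 22], so an eigenvector is (1, -2).
For λ=6: (A-λI) row 1 is [33, 22], so an eigenvector is (-2, 3).
General solution: C_1e^(-5t)(1,-2) + C_2e^(6t)(-2,3).

x(t) = C_1e^(-5t) - 2C_2e^(6t), y(t) = -2C_1e^(-5t) + 3C_2e^(6t)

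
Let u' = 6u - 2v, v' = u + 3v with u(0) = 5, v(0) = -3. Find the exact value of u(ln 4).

13568

A = [[6,-2],[1,3]]; eigenvalues λ = 5, 4.
Eigenvectors: (-2,-1) for λ=5, (1,1) for λ=4.
From the initial condition, c_1 = -8, c_2 = -11.
u(ln 4) = (-8)(4^5)(-2) + (-11)(4^4)(1) = 13568.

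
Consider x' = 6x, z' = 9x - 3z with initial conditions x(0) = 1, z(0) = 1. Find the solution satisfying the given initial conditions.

x(t) = e^(6t), z(t) = e^(6t)

Coefficient matrix A = [[6, 0], [9, -3]].
Characteristic polynomial det(A - λI) = λ^2 - 3λ - 18 = 0.
Eigenvalues λ = 6, -3.
For λ=6: (A-λI) row 2 is [9, -9], so an eigenvector is (-1, -1).
For λ=-3: (A-λI) row 1 is [9, 0], so an eigenvector is (0, 1).
General solution: K_1e^(6t)(-1,-1) + K_2e^(-3t)(0,1).
Applying x(0)=1, z(0)=1 gives K_1=-1, K_2=0.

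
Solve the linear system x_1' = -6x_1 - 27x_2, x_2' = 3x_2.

Coefficient matrix A = [[-6, -27], [0, 3]].
Characteristic polynomial det(A - λI) = λ^2 + 3λ - 18 = 0.
Eigenvalues λ = -6, 3.
For λ=-6: (A-λI) row 1 is [0, -27], so an eigenvector is (-1, 0).
For λ=3: (A-λI) row 1 is [-9, -27], so an eigenvector is (3, -1).
General solution: C_1e^(-6t)(-1,0) + C_2e^(3t)(3,-1).

x_1(t) = -C_1e^(-6t) + 3C_2e^(3t), x_2(t) = -C_2e^(3t)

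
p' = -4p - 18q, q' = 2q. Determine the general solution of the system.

Coefficient matrix A = [[-4, -18], [0, 2]].
Characteristic polynomial det(A - λI) = λ^2 + 2λ - 8 = 0.
Eigenvalues λ = -4, 2.
For λ=-4: (A-λI) row 1 is [0, -18], so an eigenvector is (-1, 0).
For λ=2: (A-λI) row 1 is [-6, -18], so an eigenvector is (3, -1).
General solution: K_1e^(-4t)(-1,0) + K_2e^(2t)(3,-1).

p(t) = -K_1e^(-4t) + 3K_2e^(2t), q(t) = -K_2e^(2t)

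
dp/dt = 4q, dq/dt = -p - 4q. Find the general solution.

Coefficient matrix A = [[0, 4], [-1, -4]].
Characteristic polynomial det(A - λI) = λ^2 + 4λ + 4 = 0.
Single eigenvalue λ = -2 with algebraic multiplicity 2.
Eigenvector v = (2,-1); generalized eigenvector w with (A-λI)w=v is (1,0).
General solution: e^(-2t)[C_1·v + C_2·(t·v + w)].

p(t) = 2C_1e^(-2t) + 2C_2te^(-2t) + C_2e^(-2t), q(t) = -C_1e^(-2t) - C_2te^(-2t)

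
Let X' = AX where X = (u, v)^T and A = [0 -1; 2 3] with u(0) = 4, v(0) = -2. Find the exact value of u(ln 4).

A = [[0,-1],[2,3]]; eigenvalues λ = 2, 1.
Eigenvectors: (-1,2) for λ=2, (-1,1) for λ=1.
From the initial condition, c_1 = 2, c_2 = -6.
u(ln 4) = (2)(4^2)(-1) + (-6)(4^1)(-1) = -8.

-8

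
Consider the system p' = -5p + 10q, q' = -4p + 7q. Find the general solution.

Coefficient matrix A = [[-5, 10], [-4, 7]].
Characteristic polynomial det(A - λI) = λ^2 - 2λ + 5 = 0.
Eigenvalues λ = 1 ± 2i (complex conjugate pair).
For λ=1+2i: an eigenvector is (-1,-1) - i(-2,-1) = (-1 + 2i, -1 + i).
A real fundamental pair from Re and Im of e^((1+2i)t)v: X_1 = e^(t)(cos(2t)·(-1,-1) + sin(2t)·(-2,-1)), X_2 = e^(t)(sin(2t)·(-1,-1) - cos(2t)·(-2,-1)).
General solution: C_1X_1 + C_2X_2.

p(t) = -2C_1e^(t)sin(2t) - C_1e^(t)cos(2t) - C_2e^(t)sin(2t) + 2C_2e^(t)cos(2t), q(t) = -C_1e^(t)sin(2t) - C_1e^(t)cos(2t) - C_2e^(t)sin(2t) + C_2e^(t)cos(2t)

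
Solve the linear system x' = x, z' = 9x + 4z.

Coefficient matrix A = [[1, 0], [9, 4]].
Characteristic polynomial det(A - λI) = λ^2 - 5λ + 4 = 0.
Eigenvalues λ = 4, 1.
For λ=4: (A-λI) row 1 is [-3, 0], so an eigenvector is (0, 1).
For λ=1: (A-λI) row 2 is [9, 3], so an eigenvector is (1, -3).
General solution: K_1e^(4t)(0,1) + K_2e^(t)(1,-3).

x(t) = K_2e^(t), z(t) = K_1e^(4t) - 3K_2e^(t)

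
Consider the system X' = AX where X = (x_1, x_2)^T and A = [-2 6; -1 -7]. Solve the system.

Coefficient matrix A = [[-2, 6], [-1, -7]].
Characteristic polynomial det(A - λI) = λ^2 + 9λ + 20 = 0.
Eigenvalues λ = -4, -5.
For λ=-4: (A-λI) row 1 is [2, 6], so an eigenvector is (3, -1).
For λ=-5: (A-λI) row 1 is [3, 6], so an eigenvector is (2, -1).
General solution: c_1e^(-4t)(3,-1) + c_2e^(-5t)(2,-1).

x_1(t) = 3c_1e^(-4t) + 2c_2e^(-5t), x_2(t) = -c_1e^(-4t) - c_2e^(-5t)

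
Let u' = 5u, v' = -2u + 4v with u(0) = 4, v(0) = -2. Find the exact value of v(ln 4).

-6656

A = [[5,0],[-2,4]]; eigenvalues λ = 4, 5.
Eigenvectors: (0,1) for λ=4, (1,-2) for λ=5.
From the initial condition, c_1 = 6, c_2 = 4.
v(ln 4) = (6)(4^4)(1) + (4)(4^5)(-2) = -6656.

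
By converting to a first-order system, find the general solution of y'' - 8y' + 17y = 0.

Let x_1 = y, x_2 = y'. Then x_1' = x_2 and x_2' = -17x_1 + 8x_2.
A = [[0,1],[-17,8]]; det(A-λI) = λ^2 - 8λ + 17.
Eigenvalues λ = 4 ± i.

y(t) = K_1e^(4t)cos(t) + K_2e^(4t)sin(t)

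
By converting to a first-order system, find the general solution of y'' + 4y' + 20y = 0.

y(t) = C_1e^(-2t)cos(4t) + C_2e^(-2t)sin(4t)

Let x_1 = y, x_2 = y'. Then x_1' = x_2 and x_2' = -20x_1 - 4x_2.
A = [[0,1],[-20,-4]]; det(A-λI) = λ^2 + 4λ + 20.
Eigenvalues λ = -2 ± 4i.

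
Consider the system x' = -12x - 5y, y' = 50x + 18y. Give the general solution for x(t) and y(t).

Coefficient matrix A = [[-12, -5], [50, 18]].
Characteristic polynomial det(A - λI) = λ^2 - 6λ + 34 = 0.
Eigenvalues λ = 3 ± 5i (complex conjugate pair).
For λ=3+5i: an eigenvector is (0,1) - i(-1,3) = (0 + i, 1 - 3i).
A real fundamental pair from Re and Im of e^((3+5i)t)v: X_1 = e^(3t)(cos(5t)·(0,1) + sin(5t)·(-1,3)), X_2 = e^(3t)(sin(5t)·(0,1) - cos(5t)·(-1,3)).
General solution: K_1X_1 + K_2X_2.

x(t) = -K_1e^(3t)sin(5t) + K_2e^(3t)cos(5t), y(t) = 3K_1e^(3t)sin(5t) + K_1e^(3t)cos(5t) + K_2e^(3t)sin(5t) - 3K_2e^(3t)cos(5t)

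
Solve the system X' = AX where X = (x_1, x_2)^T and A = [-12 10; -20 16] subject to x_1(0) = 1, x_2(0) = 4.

x_1(t) = 13e^(2t)sin(2t) + e^(2t)cos(2t), x_2(t) = 18e^(2t)sin(2t) + 4e^(2t)cos(2t)

Coefficient matrix A = [[-12, 10], [-20, 16]].
Characteristic polynomial det(A - λI) = λ^2 - 4λ + 8 = 0.
Eigenvalues λ = 2 ± 2i (complex conjugate pair).
For λ=2+2i: an eigenvector is (1,1) - i(-2,-3) = (1 + 2i, 1 + 3i).
A real fundamental pair from Re and Im of e^((2+2i)t)v: X_1 = e^(2t)(cos(2t)·(1,1) + sin(2t)·(-2,-3)), X_2 = e^(2t)(sin(2t)·(1,1) - cos(2t)·(-2,-3)).
General solution: c_1X_1 + c_2X_2.
Applying x_1(0)=1, x_2(0)=4 gives c_1=-5, c_2=3.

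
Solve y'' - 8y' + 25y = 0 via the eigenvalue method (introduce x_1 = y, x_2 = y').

Let x_1 = y, x_2 = y'. Then x_1' = x_2 and x_2' = -25x_1 + 8x_2.
A = [[0,1],[-25,8]]; det(A-λI) = λ^2 - 8λ + 25.
Eigenvalues λ = 4 ± 3i.

y(t) = K_1e^(4t)cos(3t) + K_2e^(4t)sin(3t)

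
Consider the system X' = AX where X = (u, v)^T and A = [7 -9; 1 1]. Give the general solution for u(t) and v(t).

u(t) = -3C_1e^(4t) - 3C_2te^(4t) - C_2e^(4t), v(t) = -C_1e^(4t) - C_2te^(4t)

Coefficient matrix A = [[7, -9], [1, 1]].
Characteristic polynomial det(A - λI) = λ^2 - 8λ + 16 = 0.
Single eigenvalue λ = 4 with algebraic multiplicity 2.
Eigenvector v = (-3,-1); generalized eigenvector w with (A-λI)w=v is (-1,0).
General solution: e^(4t)[C_1·v + C_2·(t·v + w)].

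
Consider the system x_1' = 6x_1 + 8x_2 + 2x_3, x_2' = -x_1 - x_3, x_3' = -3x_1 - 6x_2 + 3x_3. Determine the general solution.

Coefficient matrix A = [[6, 8, 2], [-1, 0, -1], [-3, -6, 3]].
det(A - λI) = 0 gives eigenvalues λ = 2, 4, 3.
For λ=2: eigenvector (-2,1,0).
For λ=4: eigenvector (-1,1,-3).
For λ=3: eigenvector (2,-1,1).
General solution: c_1e^(2t)(-2,1,0) + c_2e^(4t)(-1,1,-3) + c_3e^(3t)(2,-1,1).

x_1(t) = -2c_1e^(2t) - c_2e^(4t) + 2c_3e^(3t), x_2(t) = c_1e^(2t) + c_2e^(4t) - c_3e^(3t), x_3(t) = -3c_2e^(4t) + c_3e^(3t)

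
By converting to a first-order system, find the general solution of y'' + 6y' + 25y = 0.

Let x_1 = y, x_2 = y'. Then x_1' = x_2 and x_2' = -25x_1 - 6x_2.
A = [[0,1],[-25,-6]]; det(A-λI) = λ^2 + 6λ + 25.
Eigenvalues λ = -3 ± 4i.

y(t) = K_1e^(-3t)cos(4t) + K_2e^(-3t)sin(4t)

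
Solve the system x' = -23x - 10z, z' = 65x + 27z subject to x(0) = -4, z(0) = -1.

Coefficient matrix A = [[-23, -10], [65, 27]].
Characteristic polynomial det(A - λI) = λ^2 - 4λ + 29 = 0.
Eigenvalues λ = 2 ± 5i (complex conjugate pair).
For λ=2+5i: an eigenvector is (-1,3) - i(-1,2) = (-1 + i, 3 - 2i).
A real fundamental pair from Re and Im of e^((2+5i)t)v: X_1 = e^(2t)(cos(5t)·(-1,3) + sin(5t)·(-1,2)), X_2 = e^(2t)(sin(5t)·(-1,3) - cos(5t)·(-1,2)).
General solution: c_1X_1 + c_2X_2.
Applying x(0)=-4, z(0)=-1 gives c_1=-9, c_2=-13.

x(t) = 22e^(2t)sin(5t) - 4e^(2t)cos(5t), z(t) = -57e^(2t)sin(5t) - e^(2t)cos(5t)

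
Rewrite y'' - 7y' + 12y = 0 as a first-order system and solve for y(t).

y(t) = c_1e^(4t) + c_2e^(3t)

Let x_1 = y, x_2 = y'. Then x_1' = x_2 and x_2' = -12x_1 + 7x_2.
A = [[0,1],[-12,7]]; det(A-λI) = λ^2 - 7λ + 12.
Eigenvalues λ = 4, 3 with eigenvectors (1,4), (1,3).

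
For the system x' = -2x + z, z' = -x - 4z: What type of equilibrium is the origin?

stable improper node

A = [[-2,1],[-1,-4]]; det(A-λI) = λ^2 + 6λ + 9.
repeated λ = -3 with a single eigenvector.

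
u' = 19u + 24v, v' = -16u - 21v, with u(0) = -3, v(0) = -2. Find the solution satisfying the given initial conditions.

Coefficient matrix A = [[19, 24], [-16, -21]].
Characteristic polynomial det(A - λI) = λ^2 + 2λ - 15 = 0.
Eigenvalues λ = -5, 3.
For λ=-5: (A-λI) row 1 is [24, 24], so an eigenvector is (1, -1).
For λ=3: (A-λI) row 1 is [16, 24], so an eigenvector is (-3, 2).
General solution: c_1e^(-5t)(1,-1) + c_2e^(3t)(-3,2).
Applying u(0)=-3, v(0)=-2 gives c_1=12, c_2=5.

u(t) = -15e^(3t) + 12e^(-5t), v(t) = 10e^(3t) - 12e^(-5t)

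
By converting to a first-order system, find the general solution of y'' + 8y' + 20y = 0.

y(t) = K_1e^(-4t)cos(2t) + K_2e^(-4t)sin(2t)

Let x_1 = y, x_2 = y'. Then x_1' = x_2 and x_2' = -20x_1 - 8x_2.
A = [[0,1],[-20,-8]]; det(A-λI) = λ^2 + 8λ + 20.
Eigenvalues λ = -4 ± 2i.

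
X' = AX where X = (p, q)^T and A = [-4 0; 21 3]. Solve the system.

Coefficient matrix A = [[-4, 0], [21, 3]].
Characteristic polynomial det(A - λI) = λ^2 + λ - 12 = 0.
Eigenvalues λ = -4, 3.
For λ=-4: (A-λI) row 2 is [21, 7], so an eigenvector is (-1, 3).
For λ=3: (A-λI) row 1 is [-7, 0], so an eigenvector is (0, -1).
General solution: K_1e^(-4t)(-1,3) + K_2e^(3t)(0,-1).

p(t) = -K_1e^(-4t), q(t) = 3K_1e^(-4t) - K_2e^(3t)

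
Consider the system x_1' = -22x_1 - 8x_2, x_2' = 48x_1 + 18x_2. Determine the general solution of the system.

Coefficient matrix A = [[-22, -8], [48, 18]].
Characteristic polynomial det(A - λI) = λ^2 + 4λ - 12 = 0.
Eigenvalues λ = 2, -6.
For λ=2: (A-λI) row 1 is [-24, -8], so an eigenvector is (1, -3).
For λ=-6: (A-λI) row 1 is [-16, -8], so an eigenvector is (-1, 2).
General solution: c_1e^(2t)(1,-3) + c_2e^(-6t)(-1,2).

x_1(t) = c_1e^(2t) - c_2e^(-6t), x_2(t) = -3c_1e^(2t) + 2c_2e^(-6t)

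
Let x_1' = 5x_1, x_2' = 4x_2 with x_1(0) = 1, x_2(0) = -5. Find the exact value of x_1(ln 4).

A = [[5,0],[0,4]]; eigenvalues λ = 4, 5.
Eigenvectors: (0,-1) for λ=4, (1,0) for λ=5.
From the initial condition, c_1 = 5, c_2 = 1.
x_1(ln 4) = (5)(4^4)(0) + (1)(4^5)(1) = 1024.

1024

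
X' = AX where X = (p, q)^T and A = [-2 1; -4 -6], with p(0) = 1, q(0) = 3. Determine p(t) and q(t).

p(t) = 5te^(-4t) + e^(-4t), q(t) = -10te^(-4t) + 3e^(-4t)

Coefficient matrix A = [[-2, 1], [-4, -6]].
Characteristic polynomial det(A - λI) = λ^2 + 8λ + 16 = 0.
Single eigenvalue λ = -4 with algebraic multiplicity 2.
Eigenvector v = (-1,2); generalized eigenvector w with (A-λI)w=v is (1,-3).
General solution: e^(-4t)[K_1·v + K_2·(t·v + w)].
Applying p(0)=1, q(0)=3 gives K_1=-6, K_2=-5.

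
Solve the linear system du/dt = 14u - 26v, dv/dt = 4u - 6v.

u(t) = 3C_1e^(4t)sin(2t) - 2C_1e^(4t)cos(2t) - 2C_2e^(4t)sin(2t) - 3C_2e^(4t)cos(2t), v(t) = C_1e^(4t)sin(2t) - C_1e^(4t)cos(2t) - C_2e^(4t)sin(2t) - C_2e^(4t)cos(2t)

Coefficient matrix A = [[14, -26], [4, -6]].
Characteristic polynomial det(A - λI) = λ^2 - 8λ + 20 = 0.
Eigenvalues λ = 4 ± 2i (complex conjugate pair).
For λ=4+2i: an eigenvector is (-2,-1) - i(3,1) = (-2 - 3i, -1 - i).
A real fundamental pair from Re and Im of e^((4+2i)t)v: X_1 = e^(4t)(cos(2t)·(-2,-1) + sin(2t)·(3,1)), X_2 = e^(4t)(sin(2t)·(-2,-1) - cos(2t)·(3,1)).
General solution: C_1X_1 + C_2X_2.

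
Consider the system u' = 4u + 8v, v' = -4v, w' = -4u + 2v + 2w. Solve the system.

Coefficient matrix A = [[4, 8, 0], [0, -4, 0], [-4, 2, 2]].
det(A - λI) = 0 gives eigenvalues λ = 4, -4, 2.
For λ=4: eigenvector (1,0,-2).
For λ=-4: eigenvector (-1,1,-1).
For λ=2: eigenvector (0,0,1).
General solution: K_1e^(4t)(1,0,-2) + K_2e^(-4t)(-1,1,-1) + K_3e^(2t)(0,0,1).

u(t) = K_1e^(4t) - K_2e^(-4t), v(t) = K_2e^(-4t), w(t) = -2K_1e^(4t) - K_2e^(-4t) + K_3e^(2t)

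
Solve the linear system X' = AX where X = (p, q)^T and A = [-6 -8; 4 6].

Coefficient matrix A = [[-6, -8], [4, 6]].
Characteristic polynomial det(A - λI) = λ^2 - 4 = 0.
Eigenvalues λ = -2, 2.
For λ=-2: (A-λI) row 1 is [-4, -8], so an eigenvector is (-2, 1).
For λ=2: (A-λI) row 1 is [-8, -8], so an eigenvector is (1, -1).
General solution: K_1e^(-2t)(-2,1) + K_2e^(2t)(1,-1).

p(t) = -2K_1e^(-2t) + K_2e^(2t), q(t) = K_1e^(-2t) - K_2e^(2t)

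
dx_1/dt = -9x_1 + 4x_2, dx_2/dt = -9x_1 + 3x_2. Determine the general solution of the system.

x_1(t) = 2C_1e^(-3t) + 2C_2te^(-3t) - C_2e^(-3t), x_2(t) = 3C_1e^(-3t) + 3C_2te^(-3t) - C_2e^(-3t)

Coefficient matrix A = [[-9, 4], [-9, 3]].
Characteristic polynomial det(A - λI) = λ^2 + 6λ + 9 = 0.
Single eigenvalue λ = -3 with algebraic multiplicity 2.
Eigenvector v = (2,3); generalized eigenvector w with (A-λI)w=v is (-1,-1).
General solution: e^(-3t)[C_1·v + C_2·(t·v + w)].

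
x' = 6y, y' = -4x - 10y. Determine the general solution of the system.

Coefficient matrix A = [[0, 6], [-4, -10]].
Characteristic polynomial det(A - λI) = λ^2 + 10λ + 24 = 0.
Eigenvalues λ = -4, -6.
For λ=-4: (A-λI) row 1 is [4, 6], so an eigenvector is (3, -2).
For λ=-6: (A-λI) row 1 is [6, 6], so an eigenvector is (-1, 1).
General solution: c_1e^(-4t)(3,-2) + c_2e^(-6t)(-1,1).

x(t) = 3c_1e^(-4t) - c_2e^(-6t), y(t) = -2c_1e^(-4t) + c_2e^(-6t)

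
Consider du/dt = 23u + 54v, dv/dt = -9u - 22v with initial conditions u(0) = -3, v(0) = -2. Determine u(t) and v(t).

u(t) = -21e^(5t) + 18e^(-4t), v(t) = 7e^(5t) - 9e^(-4t)

Coefficient matrix A = [[23, 54], [-9, -22]].
Characteristic polynomial det(A - λI) = λ^2 - λ - 20 = 0.
Eigenvalues λ = -4, 5.
For λ=-4: (A-λI) row 1 is [27, 54], so an eigenvector is (-2, 1).
For λ=5: (A-λI) row 1 is [18, 54], so an eigenvector is (3, -1).
General solution: C_1e^(-4t)(-2,1) + C_2e^(5t)(3,-1).
Applying u(0)=-3, v(0)=-2 gives C_1=-9, C_2=-7.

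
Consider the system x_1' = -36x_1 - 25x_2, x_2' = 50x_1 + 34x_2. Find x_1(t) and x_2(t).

x_1(t) = -C_1e^(-t)sin(5t) - 2C_1e^(-t)cos(5t) - 2C_2e^(-t)sin(5t) + C_2e^(-t)cos(5t), x_2(t) = C_1e^(-t)sin(5t) + 3C_1e^(-t)cos(5t) + 3C_2e^(-t)sin(5t) - C_2e^(-t)cos(5t)

Coefficient matrix A = [[-36, -25], [50, 34]].
Characteristic polynomial det(A - λI) = λ^2 + 2λ + 26 = 0.
Eigenvalues λ = -1 ± 5i (complex conjugate pair).
For λ=-1+5i: an eigenvector is (-2,3) - i(-1,1) = (-2 + i, 3 - i).
A real fundamental pair from Re and Im of e^((-1+5i)t)v: X_1 = e^(-t)(cos(5t)·(-2,3) + sin(5t)·(-1,1)), X_2 = e^(-t)(sin(5t)·(-2,3) - cos(5t)·(-1,1)).
General solution: C_1X_1 + C_2X_2.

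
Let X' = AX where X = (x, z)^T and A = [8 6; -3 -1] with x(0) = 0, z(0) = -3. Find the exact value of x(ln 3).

-1404

A = [[8,6],[-3,-1]]; eigenvalues λ = 5, 2.
Eigenvectors: (2,-1) for λ=5, (-1,1) for λ=2.
From the initial condition, c_1 = -3, c_2 = -6.
x(ln 3) = (-3)(3^5)(2) + (-6)(3^2)(-1) = -1404.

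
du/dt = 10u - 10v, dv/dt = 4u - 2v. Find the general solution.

Coefficient matrix A = [[10, -10], [4, -2]].
Characteristic polynomial det(A - λI) = λ^2 - 8λ + 20 = 0.
Eigenvalues λ = 4 ± 2i (complex conjugate pair).
For λ=4+2i: an eigenvector is (-1,-1) - i(2,1) = (-1 - 2i, -1 - i).
A real fundamental pair from Re and Im of e^((4+2i)t)v: X_1 = e^(4t)(cos(2t)·(-1,-1) + sin(2t)·(2,1)), X_2 = e^(4t)(sin(2t)·(-1,-1) - cos(2t)·(2,1)).
General solution: c_1X_1 + c_2X_2.

u(t) = 2c_1e^(4t)sin(2t) - c_1e^(4t)cos(2t) - c_2e^(4t)sin(2t) - 2c_2e^(4t)cos(2t), v(t) = c_1e^(4t)sin(2t) - c_1e^(4t)cos(2t) - c_2e^(4t)sin(2t) - c_2e^(4t)cos(2t)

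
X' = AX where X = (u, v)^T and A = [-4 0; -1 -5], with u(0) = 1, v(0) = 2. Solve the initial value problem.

u(t) = e^(-4t), v(t) = -e^(-4t) + 3e^(-5t)

Coefficient matrix A = [[-4, 0], [-1, -5]].
Characteristic polynomial det(A - λI) = λ^2 + 9λ + 20 = 0.
Eigenvalues λ = -4, -5.
For λ=-4: (A-λI) row 2 is [-1, -1], so an eigenvector is (-1, 1).
For λ=-5: (A-λI) row 1 is [1, 0], so an eigenvector is (0, -1).
General solution: K_1e^(-4t)(-1,1) + K_2e^(-5t)(0,-1).
Applying u(0)=1, v(0)=2 gives K_1=-1, K_2=-3.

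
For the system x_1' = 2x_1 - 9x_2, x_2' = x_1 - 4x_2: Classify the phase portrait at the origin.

A = [[2,-9],[1,-4]]; det(A-λI) = λ^2 + 2λ + 1.
repeated λ = -1 with a single eigenvector.

stable improper node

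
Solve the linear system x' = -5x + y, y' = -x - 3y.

Coefficient matrix A = [[-5, 1], [-1, -3]].
Characteristic polynomial det(A - λI) = λ^2 + 8λ + 16 = 0.
Single eigenvalue λ = -4 with algebraic multiplicity 2.
Eigenvector v = (-1,-1); generalized eigenvector w with (A-λI)w=v is (1,0).
General solution: e^(-4t)[c_1·v + c_2·(t·v + w)].

x(t) = -c_1e^(-4t) - c_2te^(-4t) + c_2e^(-4t), y(t) = -c_1e^(-4t) - c_2te^(-4t)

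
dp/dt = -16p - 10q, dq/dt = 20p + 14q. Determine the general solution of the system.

Coefficient matrix A = [[-16, -10], [20, 14]].
Characteristic polynomial det(A - λI) = λ^2 + 2λ - 24 = 0.
Eigenvalues λ = 4, -6.
For λ=4: (A-λI) row 1 is [-20, -10], so an eigenvector is (1, -2).
For λ=-6: (A-λI) row 1 is [-10, -10], so an eigenvector is (-1, 1).
General solution: c_1e^(4t)(1,-2) + c_2e^(-6t)(-1,1).

p(t) = c_1e^(4t) - c_2e^(-6t), q(t) = -2c_1e^(4t) + c_2e^(-6t)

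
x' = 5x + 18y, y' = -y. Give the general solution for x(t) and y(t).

x(t) = K_1e^(5t) - 3K_2e^(-t), y(t) = K_2e^(-t)

Coefficient matrix A = [[5, 18], [0, -1]].
Characteristic polynomial det(A - λI) = λ^2 - 4λ - 5 = 0.
Eigenvalues λ = 5, -1.
For λ=5: (A-λI) row 1 is [0, 18], so an eigenvector is (1, 0).
For λ=-1: (A-λI) row 1 is [6, 18], so an eigenvector is (-3, 1).
General solution: K_1e^(5t)(1,0) + K_2e^(-t)(-3,1).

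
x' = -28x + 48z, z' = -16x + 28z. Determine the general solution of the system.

Coefficient matrix A = [[-28, 48], [-16, 28]].
Characteristic polynomial det(A - λI) = λ^2 - 16 = 0.
Eigenvalues λ = 4, -4.
For λ=4: (A-λI) row 1 is [-32, 48], so an eigenvector is (3, 2).
For λ=-4: (A-λI) row 1 is [-24, 48], so an eigenvector is (-2, -1).
General solution: K_1e^(4t)(3,2) + K_2e^(-4t)(-2,-1).

x(t) = 3K_1e^(4t) - 2K_2e^(-4t), z(t) = 2K_1e^(4t) - K_2e^(-4t)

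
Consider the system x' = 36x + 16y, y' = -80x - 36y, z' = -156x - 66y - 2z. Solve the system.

Coefficient matrix A = [[36, 16, 0], [-80, -36, 0], [-156, -66, -2]].
det(A - λI) = 0 gives eigenvalues λ = 4, -4, -2.
For λ=4: eigenvector (1,-2,-4).
For λ=-4: eigenvector (-2,5,9).
For λ=-2: eigenvector (0,0,1).
General solution: c_1e^(4t)(1,-2,-4) + c_2e^(-4t)(-2,5,9) + c_3e^(-2t)(0,0,1).

x(t) = c_1e^(4t) - 2c_2e^(-4t), y(t) = -2c_1e^(4t) + 5c_2e^(-4t), z(t) = -4c_1e^(4t) + 9c_2e^(-4t) + c_3e^(-2t)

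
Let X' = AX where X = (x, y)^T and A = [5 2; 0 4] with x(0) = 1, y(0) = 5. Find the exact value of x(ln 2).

A = [[5,2],[0,4]]; eigenvalues λ = 5, 4.
Eigenvectors: (-1,0) for λ=5, (2,-1) for λ=4.
From the initial condition, c_1 = -11, c_2 = -5.
x(ln 2) = (-11)(2^5)(-1) + (-5)(2^4)(2) = 192.

192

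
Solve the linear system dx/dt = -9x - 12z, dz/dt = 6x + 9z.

Coefficient matrix A = [[-9, -12], [6, 9]].
Characteristic polynomial det(A - λI) = λ^2 - 9 = 0.
Eigenvalues λ = -3, 3.
For λ=-3: (A-λI) row 1 is [-6, -12], so an eigenvector is (2, -1).
For λ=3: (A-λI) row 1 is [-12, -12], so an eigenvector is (1, -1).
General solution: c_1e^(-3t)(2,-1) + c_2e^(3t)(1,-1).

x(t) = 2c_1e^(-3t) + c_2e^(3t), z(t) = -c_1e^(-3t) - c_2e^(3t)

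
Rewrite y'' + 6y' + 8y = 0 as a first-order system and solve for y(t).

y(t) = K_1e^(-2t) + K_2e^(-4t)

Let x_1 = y, x_2 = y'. Then x_1' = x_2 and x_2' = -8x_1 - 6x_2.
A = [[0,1],[-8,-6]]; det(A-λI) = λ^2 + 6λ + 8.
Eigenvalues λ = -2, -4 with eigenvectors (1,-2), (1,-4).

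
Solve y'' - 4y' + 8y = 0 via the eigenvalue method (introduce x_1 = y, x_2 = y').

y(t) = K_1e^(2t)cos(2t) + K_2e^(2t)sin(2t)

Let x_1 = y, x_2 = y'. Then x_1' = x_2 and x_2' = -8x_1 + 4x_2.
A = [[0,1],[-8,4]]; det(A-λI) = λ^2 - 4λ + 8.
Eigenvalues λ = 2 ± 2i.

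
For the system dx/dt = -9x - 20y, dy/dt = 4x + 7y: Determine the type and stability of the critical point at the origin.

stable spiral

A = [[-9,-20],[4,7]]; det(A-λI) = λ^2 + 2λ + 17.
λ = -1 ± 4i: negative real part.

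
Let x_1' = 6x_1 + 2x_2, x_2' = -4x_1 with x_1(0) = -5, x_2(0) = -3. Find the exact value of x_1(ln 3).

-981

A = [[6,2],[-4,0]]; eigenvalues λ = 4, 2.
Eigenvectors: (-1,1) for λ=4, (-1,2) for λ=2.
From the initial condition, c_1 = 13, c_2 = -8.
x_1(ln 3) = (13)(3^4)(-1) + (-8)(3^2)(-1) = -981.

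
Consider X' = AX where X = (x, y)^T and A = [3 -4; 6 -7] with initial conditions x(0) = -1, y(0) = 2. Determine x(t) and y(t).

x(t) = -7e^(-t) + 6e^(-3t), y(t) = -7e^(-t) + 9e^(-3t)

Coefficient matrix A = [[3, -4], [6, -7]].
Characteristic polynomial det(A - λI) = λ^2 + 4λ + 3 = 0.
Eigenvalues λ = -3, -1.
For λ=-3: (A-λI) row 1 is [6, -4], so an eigenvector is (2, 3).
For λ=-1: (A-λI) row 1 is [4, -4], so an eigenvector is (-1, -1).
General solution: C_1e^(-3t)(2,3) + C_2e^(-t)(-1,-1).
Applying x(0)=-1, y(0)=2 gives C_1=3, C_2=7.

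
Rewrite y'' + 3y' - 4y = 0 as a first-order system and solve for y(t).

Let x_1 = y, x_2 = y'. Then x_1' = x_2 and x_2' = 4x_1 - 3x_2.
A = [[0,1],[4,-3]]; det(A-λI) = λ^2 + 3λ - 4.
Eigenvalues λ = 1, -4 with eigenvectors (1,1), (1,-4).

y(t) = c_1e^(t) + c_2e^(-4t)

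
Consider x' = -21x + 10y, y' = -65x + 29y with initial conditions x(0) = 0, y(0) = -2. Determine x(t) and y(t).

Coefficient matrix A = [[-21, 10], [-65, 29]].
Characteristic polynomial det(A - λI) = λ^2 - 8λ + 41 = 0.
Eigenvalues λ = 4 ± 5i (complex conjugate pair).
For λ=4+5i: an eigenvector is (-1,-3) - i(-1,-2) = (-1 + i, -3 + 2i).
A real fundamental pair from Re and Im of e^((4+5i)t)v: X_1 = e^(4t)(cos(5t)·(-1,-3) + sin(5t)·(-1,-2)), X_2 = e^(4t)(sin(5t)·(-1,-3) - cos(5t)·(-1,-2)).
General solution: c_1X_1 + c_2X_2.
Applying x(0)=0, y(0)=-2 gives c_1=2, c_2=2.

x(t) = -4e^(4t)sin(5t), y(t) = -10e^(4t)sin(5t) - 2e^(4t)cos(5t)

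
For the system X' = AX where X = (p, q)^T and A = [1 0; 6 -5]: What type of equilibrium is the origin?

A = [[1,0],[6,-5]]; det(A-λI) = λ^2 + 4λ - 5.
λ = -5, 1: opposite signs.

saddle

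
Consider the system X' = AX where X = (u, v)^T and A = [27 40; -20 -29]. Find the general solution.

Coefficient matrix A = [[27, 40], [-20, -29]].
Characteristic polynomial det(A - λI) = λ^2 + 2λ + 17 = 0.
Eigenvalues λ = -1 ± 4i (complex conjugate pair).
For λ=-1+4i: an eigenvector is (1,-1) - i(-3,2) = (1 + 3i, -1 - 2i).
A real fundamental pair from Re and Im of e^((-1+4i)t)v: X_1 = e^(-t)(cos(4t)·(1,-1) + sin(4t)·(-3,2)), X_2 = e^(-t)(sin(4t)·(1,-1) - cos(4t)·(-3,2)).
General solution: C_1X_1 + C_2X_2.

u(t) = -3C_1e^(-t)sin(4t) + C_1e^(-t)cos(4t) + C_2e^(-t)sin(4t) + 3C_2e^(-t)cos(4t), v(t) = 2C_1e^(-t)sin(4t) - C_1e^(-t)cos(4t) - C_2e^(-t)sin(4t) - 2C_2e^(-t)cos(4t)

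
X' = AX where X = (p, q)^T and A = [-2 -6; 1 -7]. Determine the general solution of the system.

Coefficient matrix A = [[-2, -6], [1, -7]].
Characteristic polynomial det(A - λI) = λ^2 + 9λ + 20 = 0.
Eigenvalues λ = -4, -5.
For λ=-4: (A-λI) row 1 is [2, -6], so an eigenvector is (3, 1).
For λ=-5: (A-λI) row 1 is [3, -6], so an eigenvector is (2, 1).
General solution: c_1e^(-4t)(3,1) + c_2e^(-5t)(2,1).

p(t) = 3c_1e^(-4t) + 2c_2e^(-5t), q(t) = c_1e^(-4t) + c_2e^(-5t)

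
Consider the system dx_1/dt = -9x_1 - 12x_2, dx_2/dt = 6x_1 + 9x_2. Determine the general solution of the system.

x_1(t) = 2C_1e^(-3t) - C_2e^(3t), x_2(t) = -C_1e^(-3t) + C_2e^(3t)

Coefficient matrix A = [[-9, -12], [6, 9]].
Characteristic polynomial det(A - λI) = λ^2 - 9 = 0.
Eigenvalues λ = -3, 3.
For λ=-3: (A-λI) row 1 is [-6, -12], so an eigenvector is (2, -1).
For λ=3: (A-λI) row 1 is [-12, -12], so an eigenvector is (-1, 1).
General solution: C_1e^(-3t)(2,-1) + C_2e^(3t)(-1,1).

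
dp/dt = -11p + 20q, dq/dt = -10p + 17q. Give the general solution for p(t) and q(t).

Coefficient matrix A = [[-11, 20], [-10, 17]].
Characteristic polynomial det(A - λI) = λ^2 - 6λ + 13 = 0.
Eigenvalues λ = 3 ± 2i (complex conjugate pair).
For λ=3+2i: an eigenvector is (-1,-1) - i(-3,-2) = (-1 + 3i, -1 + 2i).
A real fundamental pair from Re and Im of e^((3+2i)t)v: X_1 = e^(3t)(cos(2t)·(-1,-1) + sin(2t)·(-3,-2)), X_2 = e^(3t)(sin(2t)·(-1,-1) - cos(2t)·(-3,-2)).
General solution: K_1X_1 + K_2X_2.

p(t) = -3K_1e^(3t)sin(2t) - K_1e^(3t)cos(2t) - K_2e^(3t)sin(2t) + 3K_2e^(3t)cos(2t), q(t) = -2K_1e^(3t)sin(2t) - K_1e^(3t)cos(2t) - K_2e^(3t)sin(2t) + 2K_2e^(3t)cos(2t)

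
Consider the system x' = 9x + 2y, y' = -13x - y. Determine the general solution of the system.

x(t) = C_1e^(4t)sin(t) - C_1e^(4t)cos(t) - C_2e^(4t)sin(t) - C_2e^(4t)cos(t), y(t) = -2C_1e^(4t)sin(t) + 3C_1e^(4t)cos(t) + 3C_2e^(4t)sin(t) + 2C_2e^(4t)cos(t)

Coefficient matrix A = [[9, 2], [-13, -1]].
Characteristic polynomial det(A - λI) = λ^2 - 8λ + 17 = 0.
Eigenvalues λ = 4 ± i (complex conjugate pair).
For λ=4+i: an eigenvector is (-1,3) - i(1,-2) = (-1 - i, 3 + 2i).
A real fundamental pair from Re and Im of e^((4+i)t)v: X_1 = e^(4t)(cos(t)·(-1,3) + sin(t)·(1,-2)), X_2 = e^(4t)(sin(t)·(-1,3) - cos(t)·(1,-2)).
General solution: C_1X_1 + C_2X_2.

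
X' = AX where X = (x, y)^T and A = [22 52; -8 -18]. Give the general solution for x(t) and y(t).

x(t) = 3K_1e^(2t)sin(4t) - 2K_1e^(2t)cos(4t) - 2K_2e^(2t)sin(4t) - 3K_2e^(2t)cos(4t), y(t) = -K_1e^(2t)sin(4t) + K_1e^(2t)cos(4t) + K_2e^(2t)sin(4t) + K_2e^(2t)cos(4t)

Coefficient matrix A = [[22, 52], [-8, -18]].
Characteristic polynomial det(A - λI) = λ^2 - 4λ + 20 = 0.
Eigenvalues λ = 2 ± 4i (complex conjugate pair).
For λ=2+4i: an eigenvector is (-2,1) - i(3,-1) = (-2 - 3i, 1 + i).
A real fundamental pair from Re and Im of e^((2+4i)t)v: X_1 = e^(2t)(cos(4t)·(-2,1) + sin(4t)·(3,-1)), X_2 = e^(2t)(sin(4t)·(-2,1) - cos(4t)·(3,-1)).
General solution: K_1X_1 + K_2X_2.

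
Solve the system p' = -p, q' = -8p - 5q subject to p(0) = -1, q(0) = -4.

Coefficient matrix A = [[-1, 0], [-8, -5]].
Characteristic polynomial det(A - λI) = λ^2 + 6λ + 5 = 0.
Eigenvalues λ = -1, -5.
For λ=-1: (A-λI) row 2 is [-8, -4], so an eigenvector is (-1, 2).
For λ=-5: (A-λI) row 1 is [4, 0], so an eigenvector is (0, -1).
General solution: K_1e^(-t)(-1,2) + K_2e^(-5t)(0,-1).
Applying p(0)=-1, q(0)=-4 gives K_1=1, K_2=6.

p(t) = -e^(-t), q(t) = 2e^(-t) - 6e^(-5t)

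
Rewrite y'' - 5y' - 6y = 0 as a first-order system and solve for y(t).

Let x_1 = y, x_2 = y'. Then x_1' = x_2 and x_2' = 6x_1 + 5x_2.
A = [[0,1],[6,5]]; det(A-λI) = λ^2 - 5λ - 6.
Eigenvalues λ = 6, -1 with eigenvectors (1,6), (1,-1).

y(t) = K_1e^(6t) + K_2e^(-t)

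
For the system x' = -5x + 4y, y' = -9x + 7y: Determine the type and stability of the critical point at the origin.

A = [[-5,4],[-9,7]]; det(A-λI) = λ^2 - 2λ + 1.
repeated λ = 1 with a single eigenvector.

unstable improper node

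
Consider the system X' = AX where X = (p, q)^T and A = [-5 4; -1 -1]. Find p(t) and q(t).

p(t) = 2C_1e^(-3t) + 2C_2te^(-3t) + C_2e^(-3t), q(t) = C_1e^(-3t) + C_2te^(-3t) + C_2e^(-3t)

Coefficient matrix A = [[-5, 4], [-1, -1]].
Characteristic polynomial det(A - λI) = λ^2 + 6λ + 9 = 0.
Single eigenvalue λ = -3 with algebraic multiplicity 2.
Eigenvector v = (2,1); generalized eigenvector w with (A-λI)w=v is (1,1).
General solution: e^(-3t)[C_1·v + C_2·(t·v + w)].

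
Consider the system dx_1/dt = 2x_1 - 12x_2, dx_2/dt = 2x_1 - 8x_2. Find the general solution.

Coefficient matrix A = [[2, -12], [2, -8]].
Characteristic polynomial det(A - λI) = λ^2 + 6λ + 8 = 0.
Eigenvalues λ = -2, -4.
For λ=-2: (A-λI) row 1 is [4, -12], so an eigenvector is (-3, -1).
For λ=-4: (A-λI) row 1 is [6, -12], so an eigenvector is (2, 1).
General solution: c_1e^(-2t)(-3,-1) + c_2e^(-4t)(2,1).

x_1(t) = -3c_1e^(-2t) + 2c_2e^(-4t), x_2(t) = -c_1e^(-2t) + c_2e^(-4t)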